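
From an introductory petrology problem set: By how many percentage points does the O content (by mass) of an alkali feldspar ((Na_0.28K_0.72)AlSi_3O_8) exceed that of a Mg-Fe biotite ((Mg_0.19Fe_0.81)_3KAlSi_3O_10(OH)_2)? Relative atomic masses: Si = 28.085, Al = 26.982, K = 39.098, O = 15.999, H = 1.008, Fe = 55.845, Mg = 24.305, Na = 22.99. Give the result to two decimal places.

7.87 percentage points

O in (Na_0.28K_0.72)AlSi_3O_8: molar mass 273.817 g/mol; 8×15.999 = 127.992 g → 46.74 wt%.
O in (Mg_0.19Fe_0.81)_3KAlSi_3O_10(OH)_2: molar mass 493.896 g/mol; 12×15.999 = 191.988 g → 38.87 wt%.
Difference = 46.74 − 38.87 = 7.87 percentage points.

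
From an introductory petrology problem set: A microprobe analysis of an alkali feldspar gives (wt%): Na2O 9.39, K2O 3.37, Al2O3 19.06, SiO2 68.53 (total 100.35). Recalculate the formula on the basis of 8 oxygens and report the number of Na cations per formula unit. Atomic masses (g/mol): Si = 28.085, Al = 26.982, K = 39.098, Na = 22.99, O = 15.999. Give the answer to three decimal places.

9.39 wt% Na2O ÷ 61.979 g/mol = 0.15150 mol, giving 0.30300 Na and 0.15150 O.
3.37 wt% K2O ÷ 94.195 g/mol = 0.03578 mol, giving 0.07156 K and 0.03578 O.
19.06 wt% Al2O3 ÷ 101.961 g/mol = 0.18693 mol, giving 0.37386 Al and 0.56079 O.
68.53 wt% SiO2 ÷ 60.083 g/mol = 1.14059 mol, giving 1.14059 Si and 2.28118 O.
Oxygen sums to 3.02925; scaling by 8/3.02925 = 2.64092 puts the formula on 8 O.
Na: 0.30300 × 2.64092 = 0.800 atoms per formula unit.

0.800 Na apfu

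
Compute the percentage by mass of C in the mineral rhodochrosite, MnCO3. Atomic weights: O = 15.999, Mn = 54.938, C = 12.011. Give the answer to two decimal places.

Molar mass of MnCO3: 1*54.938 + 1*12.011 + 3*15.999 = 114.946 g/mol.
Mass of C per formula unit: 1 × 12.011 = 12.011 g.
Weight fraction C = 12.011 / 114.946 = 0.1045.

10.45 mass %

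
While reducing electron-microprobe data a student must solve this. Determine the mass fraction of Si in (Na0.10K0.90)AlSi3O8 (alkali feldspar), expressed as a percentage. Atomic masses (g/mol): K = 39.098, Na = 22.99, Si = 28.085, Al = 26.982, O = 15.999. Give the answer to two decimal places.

M((Na0.10K0.90)AlSi3O8) = 276.716 g/mol.
Si contributes 3 × 28.085 = 84.255 g per mole.
84.255/276.716 = 0.3045 → 30.45%.

30.45 wt%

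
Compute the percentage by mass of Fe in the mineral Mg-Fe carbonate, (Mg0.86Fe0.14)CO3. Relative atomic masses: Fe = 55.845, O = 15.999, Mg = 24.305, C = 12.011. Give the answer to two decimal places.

Formula mass = 0.86*24.305 + 0.14*55.845 + 1*12.011 + 3*15.999 = 88.729 g/mol, of which 7.818 g is Fe.
So Fe makes up 7.818/88.729 = 0.0881 of the mass, i.e. 8.81%.

8.81 wt%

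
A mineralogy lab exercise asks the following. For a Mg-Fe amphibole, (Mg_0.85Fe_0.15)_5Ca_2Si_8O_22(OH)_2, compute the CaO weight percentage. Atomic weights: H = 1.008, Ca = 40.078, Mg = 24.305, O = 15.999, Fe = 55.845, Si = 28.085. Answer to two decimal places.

Molar mass of (Mg_0.85Fe_0.15)_5Ca_2Si_8O_22(OH)_2 = 4.25*24.305 + 0.75*55.845 + 2*40.078 + 8*28.085 + 24*15.999 + 2*1.008 = 836.008 g/mol.
Each formula unit contains 2 Ca, equivalent to 2/1 = 2.0000 mol CaO.
M(CaO) = 1×40.078 + 1×15.999 = 56.077 g/mol.
Mass of CaO per formula unit = 2.0000 × 56.077 = 112.154 g.
CaO wt% = 112.154 / 836.008 × 100 = 13.42%.

13.42 wt%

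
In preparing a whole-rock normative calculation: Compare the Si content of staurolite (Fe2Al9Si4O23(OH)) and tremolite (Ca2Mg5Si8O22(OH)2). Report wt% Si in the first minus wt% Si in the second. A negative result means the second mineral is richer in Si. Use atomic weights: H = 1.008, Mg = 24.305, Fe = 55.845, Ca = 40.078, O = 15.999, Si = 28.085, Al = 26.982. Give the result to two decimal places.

-14.47 percentage points

First mineral: 112.340 g Si in 851.852 g formula = 13.19 wt% Si.
Second mineral: 224.680 g Si in 812.353 g formula = 27.66 wt% Si.
13.19% − 27.66% gives a difference of -14.47 percentage points.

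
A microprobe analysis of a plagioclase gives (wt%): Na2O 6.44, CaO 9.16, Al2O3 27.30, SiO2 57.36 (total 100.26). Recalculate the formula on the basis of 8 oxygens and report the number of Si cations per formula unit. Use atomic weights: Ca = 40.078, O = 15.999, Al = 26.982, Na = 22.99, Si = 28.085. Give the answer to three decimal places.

2.563 Si apfu

Na2O (M=61.979): mol = 0.10391; Na = 0.20782, O = 0.10391.
CaO (M=56.077): mol = 0.16335; Ca = 0.16335, O = 0.16335.
Al2O3 (M=101.961): mol = 0.26775; Al = 0.53550, O = 0.80325.
SiO2 (M=60.083): mol = 0.95468; Si = 0.95468, O = 1.90936.
ΣO = 2.97987; factor = 8/ΣO = 2.68468.
Si apfu = 0.95468 × 2.68468 = 2.563.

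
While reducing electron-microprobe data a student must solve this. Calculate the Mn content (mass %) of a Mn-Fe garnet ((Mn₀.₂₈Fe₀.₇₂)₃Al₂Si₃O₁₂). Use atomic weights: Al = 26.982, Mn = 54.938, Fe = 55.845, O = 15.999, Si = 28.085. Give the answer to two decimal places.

M((Mn₀.₂₈Fe₀.₇₂)₃Al₂Si₃O₁₂) = 496.980 g/mol.
Mn contributes 0.84 × 54.938 = 46.148 g per mole.
46.148/496.980 = 0.0929 → 9.29%.

9.29 mass %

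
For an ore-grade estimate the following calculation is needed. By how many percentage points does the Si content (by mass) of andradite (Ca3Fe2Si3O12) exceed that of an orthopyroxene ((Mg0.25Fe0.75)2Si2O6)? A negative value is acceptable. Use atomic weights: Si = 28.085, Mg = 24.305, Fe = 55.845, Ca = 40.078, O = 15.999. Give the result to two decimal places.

Si in Ca3Fe2Si3O12: molar mass 508.167 g/mol; 3×28.085 = 84.255 g → 16.58 wt%.
Si in (Mg0.25Fe0.75)2Si2O6: molar mass 248.084 g/mol; 2×28.085 = 56.170 g → 22.64 wt%.
Difference = 16.58 − 22.64 = -6.06 percentage points.

-6.06 percentage points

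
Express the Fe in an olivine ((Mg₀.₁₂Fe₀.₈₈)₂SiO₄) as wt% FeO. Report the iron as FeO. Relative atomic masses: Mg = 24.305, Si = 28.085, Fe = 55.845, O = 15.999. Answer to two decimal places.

Molar mass of (Mg₀.₁₂Fe₀.₈₈)₂SiO₄ = 0.24·24.305 + 1.76·55.845 + 1·28.085 + 4·15.999 = 196.201 g/mol.
Each formula unit contains 1.76 Fe, equivalent to 1.76/1 = 1.7600 mol FeO.
M(FeO) = 1×55.845 + 1×15.999 = 71.844 g/mol.
Mass of FeO per formula unit = 1.7600 × 71.844 = 126.445 g.
FeO wt% = 126.445 / 196.201 × 100 = 64.45%.

64.45 wt%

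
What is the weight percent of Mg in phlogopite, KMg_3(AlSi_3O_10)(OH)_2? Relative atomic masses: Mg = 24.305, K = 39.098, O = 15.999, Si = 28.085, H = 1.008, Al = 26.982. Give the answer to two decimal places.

17.47 wt%

Formula mass = 1×39.098 + 3×24.305 + 1×26.982 + 3×28.085 + 12×15.999 + 2×1.008 = 417.254 g/mol, of which 72.915 g is Mg.
So Mg makes up 72.915/417.254 = 0.1747 of the mass, i.e. 17.47%.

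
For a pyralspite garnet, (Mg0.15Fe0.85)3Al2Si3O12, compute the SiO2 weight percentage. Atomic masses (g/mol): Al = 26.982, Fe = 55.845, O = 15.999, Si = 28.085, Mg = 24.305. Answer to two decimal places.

M((Mg0.15Fe0.85)3Al2Si3O12) = 483.549 g/mol; M(SiO2) = 60.083 g/mol.
Moles SiO2 per formula unit = 3 Si ÷ 1 = 3.0000.
SiO2 fraction = (3.0000 × 60.083) / 483.549 = 180.249/483.549 = 0.3728.

37.28 wt%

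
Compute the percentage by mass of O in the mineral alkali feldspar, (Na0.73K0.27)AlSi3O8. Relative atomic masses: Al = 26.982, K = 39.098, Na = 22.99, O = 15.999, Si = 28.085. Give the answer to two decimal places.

Molar mass of (Na0.73K0.27)AlSi3O8: 0.73*22.99 + 0.27*39.098 + 1*26.982 + 3*28.085 + 8*15.999 = 266.568 g/mol.
Mass of O per formula unit: 8 × 15.999 = 127.992 g.
Weight fraction O = 127.992 / 266.568 = 0.4801.

48.01 mass %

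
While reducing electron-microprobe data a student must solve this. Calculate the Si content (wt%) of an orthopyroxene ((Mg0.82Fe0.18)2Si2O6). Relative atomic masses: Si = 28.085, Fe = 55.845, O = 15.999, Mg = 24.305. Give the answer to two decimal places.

26.48 wt%

Formula mass = 1.64*24.305 + 0.36*55.845 + 2*28.085 + 6*15.999 = 212.128 g/mol, of which 56.170 g is Si.
So Si makes up 56.170/212.128 = 0.2648 of the mass, i.e. 26.48%.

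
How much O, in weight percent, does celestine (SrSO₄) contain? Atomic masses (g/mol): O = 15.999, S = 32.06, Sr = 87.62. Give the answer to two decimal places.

Molar mass of SrSO₄: 1·87.62 + 1·32.06 + 4·15.999 = 183.676 g/mol.
Mass of O per formula unit: 4 × 15.999 = 63.996 g.
Weight fraction O = 63.996 / 183.676 = 0.3484.

34.84 weight percent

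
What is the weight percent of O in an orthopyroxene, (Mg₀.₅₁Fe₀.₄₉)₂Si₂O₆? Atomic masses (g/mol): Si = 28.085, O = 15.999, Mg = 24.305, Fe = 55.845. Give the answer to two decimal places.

M((Mg₀.₅₁Fe₀.₄₉)₂Si₂O₆) = 231.683 g/mol.
O contributes 6 × 15.999 = 95.994 g per mole.
95.994/231.683 = 0.4143 → 41.43%.

41.43 weight percent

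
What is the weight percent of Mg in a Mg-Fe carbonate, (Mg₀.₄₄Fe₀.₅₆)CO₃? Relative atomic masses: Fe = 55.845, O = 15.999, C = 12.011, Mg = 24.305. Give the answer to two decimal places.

10.49 weight percent

M((Mg₀.₄₄Fe₀.₅₆)CO₃) = 101.975 g/mol.
Mg contributes 0.44 × 24.305 = 10.694 g per mole.
10.694/101.975 = 0.1049 → 10.49%.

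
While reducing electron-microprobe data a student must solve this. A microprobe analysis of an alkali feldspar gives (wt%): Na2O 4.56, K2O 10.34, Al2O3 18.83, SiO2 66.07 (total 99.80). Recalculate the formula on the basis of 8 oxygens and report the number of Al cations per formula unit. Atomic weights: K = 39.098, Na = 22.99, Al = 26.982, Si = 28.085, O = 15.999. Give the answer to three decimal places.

1.006 Al apfu

Na2O: 4.56/61.979 = 0.07357 mol → 0.14714 mol Na, 0.07357 mol O.
K2O: 10.34/94.195 = 0.10977 mol → 0.21954 mol K, 0.10977 mol O.
Al2O3: 18.83/101.961 = 0.18468 mol → 0.36936 mol Al, 0.55404 mol O.
SiO2: 66.07/60.083 = 1.09965 mol → 1.09965 mol Si, 2.19930 mol O.
Total oxygen = 2.93668 mol. Normalization factor = 8/2.93668 = 2.72416.
Al per 8 O = 0.36936 × 2.72416 = 1.006.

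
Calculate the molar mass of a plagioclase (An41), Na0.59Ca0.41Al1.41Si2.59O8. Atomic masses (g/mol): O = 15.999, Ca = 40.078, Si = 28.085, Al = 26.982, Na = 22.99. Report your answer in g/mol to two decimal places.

The formula mass is the sum 0.59×22.99 + 0.41×40.078 + 1.41×26.982 + 2.59×28.085 + 8×15.999.

268.77 g/mol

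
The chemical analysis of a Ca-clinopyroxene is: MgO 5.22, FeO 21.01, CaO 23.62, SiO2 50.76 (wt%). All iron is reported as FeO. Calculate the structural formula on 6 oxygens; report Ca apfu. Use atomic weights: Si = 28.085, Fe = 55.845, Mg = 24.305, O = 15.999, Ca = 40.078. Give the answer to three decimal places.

MgO: 5.22/40.304 = 0.12952 mol → 0.12952 mol Mg, 0.12952 mol O.
FeO: 21.01/71.844 = 0.29244 mol → 0.29244 mol Fe, 0.29244 mol O.
CaO: 23.62/56.077 = 0.42121 mol → 0.42121 mol Ca, 0.42121 mol O.
SiO2: 50.76/60.083 = 0.84483 mol → 0.84483 mol Si, 1.68966 mol O.
Total oxygen = 2.53283 mol. Normalization factor = 6/2.53283 = 2.36889.
Ca per 6 O = 0.42121 × 2.36889 = 0.998.

0.998 Ca apfu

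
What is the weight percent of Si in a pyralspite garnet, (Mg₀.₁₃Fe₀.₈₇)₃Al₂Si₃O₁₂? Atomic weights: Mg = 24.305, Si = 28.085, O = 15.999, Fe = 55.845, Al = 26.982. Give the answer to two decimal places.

Molar mass of (Mg₀.₁₃Fe₀.₈₇)₃Al₂Si₃O₁₂: 0.39·24.305 + 2.61·55.845 + 2·26.982 + 3·28.085 + 12·15.999 = 485.441 g/mol.
Mass of Si per formula unit: 3 × 28.085 = 84.255 g.
Weight fraction Si = 84.255 / 485.441 = 0.1736.

17.36 mass %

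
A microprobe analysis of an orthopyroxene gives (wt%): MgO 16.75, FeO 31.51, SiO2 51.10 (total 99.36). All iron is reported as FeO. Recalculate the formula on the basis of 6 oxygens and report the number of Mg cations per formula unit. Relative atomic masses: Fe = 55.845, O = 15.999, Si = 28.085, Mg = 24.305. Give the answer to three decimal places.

MgO: 16.75/40.304 = 0.41559 mol → 0.41559 mol Mg, 0.41559 mol O.
FeO: 31.51/71.844 = 0.43859 mol → 0.43859 mol Fe, 0.43859 mol O.
SiO2: 51.10/60.083 = 0.85049 mol → 0.85049 mol Si, 1.70098 mol O.
Total oxygen = 2.55516 mol. Normalization factor = 6/2.55516 = 2.34819.
Mg per 6 O = 0.41559 × 2.34819 = 0.976.

0.976 Mg apfu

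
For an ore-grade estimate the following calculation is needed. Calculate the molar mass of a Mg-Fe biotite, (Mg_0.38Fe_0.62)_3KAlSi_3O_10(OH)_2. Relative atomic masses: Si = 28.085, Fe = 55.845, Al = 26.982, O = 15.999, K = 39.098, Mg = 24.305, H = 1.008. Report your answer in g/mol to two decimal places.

M = 1.14·24.305 + 1.86·55.845 + 1·39.098 + 1·26.982 + 3·28.085 + 12·15.999 + 2·1.008

475.92 g/mol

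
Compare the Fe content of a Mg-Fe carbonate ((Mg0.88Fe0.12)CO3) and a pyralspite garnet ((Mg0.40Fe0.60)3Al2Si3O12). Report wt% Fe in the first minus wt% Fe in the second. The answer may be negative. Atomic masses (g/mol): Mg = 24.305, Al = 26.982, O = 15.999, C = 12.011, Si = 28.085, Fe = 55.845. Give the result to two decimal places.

-14.25 percentage points

Fe in (Mg0.88Fe0.12)CO3: molar mass 88.098 g/mol; 0.12×55.845 = 6.701 g → 7.61 wt%.
Fe in (Mg0.40Fe0.60)3Al2Si3O12: molar mass 459.894 g/mol; 1.80×55.845 = 100.521 g → 21.86 wt%.
Difference = 7.61 − 21.86 = -14.25 percentage points.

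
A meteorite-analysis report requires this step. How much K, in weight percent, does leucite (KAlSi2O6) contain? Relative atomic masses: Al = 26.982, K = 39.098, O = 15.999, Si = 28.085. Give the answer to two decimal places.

M(KAlSi2O6) = 218.244 g/mol.
K contributes 1 × 39.098 = 39.098 g per mole.
39.098/218.244 = 0.1791 → 17.91%.

17.91 weight percent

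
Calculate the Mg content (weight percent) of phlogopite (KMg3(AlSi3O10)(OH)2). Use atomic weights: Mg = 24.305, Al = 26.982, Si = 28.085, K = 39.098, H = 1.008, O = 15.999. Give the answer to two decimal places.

17.47 weight percent

M(KMg3(AlSi3O10)(OH)2) = 417.254 g/mol.
Mg contributes 3 × 24.305 = 72.915 g per mole.
72.915/417.254 = 0.1747 → 17.47%.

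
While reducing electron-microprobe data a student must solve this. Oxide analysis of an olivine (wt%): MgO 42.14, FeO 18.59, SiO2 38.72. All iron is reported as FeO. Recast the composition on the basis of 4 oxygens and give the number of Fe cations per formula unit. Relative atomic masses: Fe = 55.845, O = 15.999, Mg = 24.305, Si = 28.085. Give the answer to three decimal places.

0.399 Fe apfu

MgO (M=40.304): mol = 1.04555; Mg = 1.04555, O = 1.04555.
FeO (M=71.844): mol = 0.25876; Fe = 0.25876, O = 0.25876.
SiO2 (M=60.083): mol = 0.64444; Si = 0.64444, O = 1.28888.
ΣO = 2.59319; factor = 4/ΣO = 1.54250.
Fe apfu = 0.25876 × 1.54250 = 0.399.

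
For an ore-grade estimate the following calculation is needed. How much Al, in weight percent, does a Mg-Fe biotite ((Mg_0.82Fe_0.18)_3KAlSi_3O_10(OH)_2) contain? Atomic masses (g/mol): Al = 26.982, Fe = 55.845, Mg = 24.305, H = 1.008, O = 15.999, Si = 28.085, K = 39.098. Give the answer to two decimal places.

6.21 weight percent

Molar mass of (Mg_0.82Fe_0.18)_3KAlSi_3O_10(OH)_2: 2.46×24.305 + 0.54×55.845 + 1×39.098 + 1×26.982 + 3×28.085 + 12×15.999 + 2×1.008 = 434.286 g/mol.
Mass of Al per formula unit: 1 × 26.982 = 26.982 g.
Weight fraction Al = 26.982 / 434.286 = 0.0621.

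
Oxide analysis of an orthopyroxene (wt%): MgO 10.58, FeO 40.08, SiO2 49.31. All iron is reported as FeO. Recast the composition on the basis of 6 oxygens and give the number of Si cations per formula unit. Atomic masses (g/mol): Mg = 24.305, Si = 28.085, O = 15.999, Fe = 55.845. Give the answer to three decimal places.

MgO (M=40.304): mol = 0.26250; Mg = 0.26250, O = 0.26250.
FeO (M=71.844): mol = 0.55788; Fe = 0.55788, O = 0.55788.
SiO2 (M=60.083): mol = 0.82070; Si = 0.82070, O = 1.64140.
ΣO = 2.46178; factor = 6/ΣO = 2.43726.
Si apfu = 0.82070 × 2.43726 = 2.000.

2.000 Si apfu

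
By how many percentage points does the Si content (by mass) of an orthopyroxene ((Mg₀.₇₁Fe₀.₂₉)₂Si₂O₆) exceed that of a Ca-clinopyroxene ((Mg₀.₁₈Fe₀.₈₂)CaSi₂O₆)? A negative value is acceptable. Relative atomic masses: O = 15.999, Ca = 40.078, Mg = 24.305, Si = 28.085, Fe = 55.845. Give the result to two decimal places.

2.47 percentage points

First mineral: 56.170 g Si in 219.067 g formula = 25.64 wt% Si.
Second mineral: 56.170 g Si in 242.410 g formula = 23.17 wt% Si.
25.64% − 23.17% gives a difference of 2.47 percentage points.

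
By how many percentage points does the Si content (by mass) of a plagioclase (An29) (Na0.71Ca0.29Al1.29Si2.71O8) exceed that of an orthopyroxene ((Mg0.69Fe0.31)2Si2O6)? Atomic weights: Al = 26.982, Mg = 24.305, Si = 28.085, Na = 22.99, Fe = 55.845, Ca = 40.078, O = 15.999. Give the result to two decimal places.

Si in Na0.71Ca0.29Al1.29Si2.71O8: molar mass 266.855 g/mol; 2.71×28.085 = 76.110 g → 28.52 wt%.
Si in (Mg0.69Fe0.31)2Si2O6: molar mass 220.329 g/mol; 2×28.085 = 56.170 g → 25.49 wt%.
Difference = 28.52 − 25.49 = 3.03 percentage points.

3.03 percentage points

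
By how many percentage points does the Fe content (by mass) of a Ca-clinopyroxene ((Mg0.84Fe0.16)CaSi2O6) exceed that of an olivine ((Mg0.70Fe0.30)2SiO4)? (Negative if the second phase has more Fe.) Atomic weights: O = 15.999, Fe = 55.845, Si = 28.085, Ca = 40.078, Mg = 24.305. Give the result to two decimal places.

-16.96 percentage points

Fe in (Mg0.84Fe0.16)CaSi2O6: molar mass 221.593 g/mol; 0.16×55.845 = 8.935 g → 4.03 wt%.
Fe in (Mg0.70Fe0.30)2SiO4: molar mass 159.615 g/mol; 0.60×55.845 = 33.507 g → 20.99 wt%.
Difference = 4.03 − 20.99 = -16.96 percentage points.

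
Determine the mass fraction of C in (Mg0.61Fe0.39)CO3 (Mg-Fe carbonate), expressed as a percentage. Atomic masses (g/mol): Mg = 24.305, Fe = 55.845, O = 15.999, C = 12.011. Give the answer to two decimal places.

M((Mg0.61Fe0.39)CO3) = 96.614 g/mol.
C contributes 1 × 12.011 = 12.011 g per mole.
12.011/96.614 = 0.1243 → 12.43%.

12.43 mass %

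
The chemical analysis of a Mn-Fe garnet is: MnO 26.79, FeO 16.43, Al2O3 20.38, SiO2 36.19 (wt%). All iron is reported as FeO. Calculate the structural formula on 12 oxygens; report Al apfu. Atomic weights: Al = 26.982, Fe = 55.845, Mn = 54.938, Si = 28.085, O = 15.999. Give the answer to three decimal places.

MnO (M=70.937): mol = 0.37766; Mn = 0.37766, O = 0.37766.
FeO (M=71.844): mol = 0.22869; Fe = 0.22869, O = 0.22869.
Al2O3 (M=101.961): mol = 0.19988; Al = 0.39976, O = 0.59964.
SiO2 (M=60.083): mol = 0.60233; Si = 0.60233, O = 1.20466.
ΣO = 2.41065; factor = 12/ΣO = 4.97791.
Al apfu = 0.39976 × 4.97791 = 1.990.

1.990 Al apfu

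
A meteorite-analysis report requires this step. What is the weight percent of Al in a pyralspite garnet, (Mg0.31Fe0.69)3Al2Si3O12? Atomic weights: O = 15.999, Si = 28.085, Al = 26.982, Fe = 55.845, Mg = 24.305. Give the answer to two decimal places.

11.52 mass %

Formula mass = 0.93·24.305 + 2.07·55.845 + 2·26.982 + 3·28.085 + 12·15.999 = 468.410 g/mol, of which 53.964 g is Al.
So Al makes up 53.964/468.410 = 0.1152 of the mass, i.e. 11.52%.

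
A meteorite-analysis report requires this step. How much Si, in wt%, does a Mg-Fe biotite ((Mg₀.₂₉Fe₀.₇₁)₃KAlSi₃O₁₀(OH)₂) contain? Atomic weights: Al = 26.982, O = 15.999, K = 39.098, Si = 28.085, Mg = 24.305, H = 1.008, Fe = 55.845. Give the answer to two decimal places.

17.39 wt%

M((Mg₀.₂₉Fe₀.₇₁)₃KAlSi₃O₁₀(OH)₂) = 484.434 g/mol.
Si contributes 3 × 28.085 = 84.255 g per mole.
84.255/484.434 = 0.1739 → 17.39%.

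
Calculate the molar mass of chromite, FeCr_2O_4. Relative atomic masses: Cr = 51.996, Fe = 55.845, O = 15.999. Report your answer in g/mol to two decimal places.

223.83 g/mol

The formula mass is the sum 1×55.845 + 2×51.996 + 4×15.999.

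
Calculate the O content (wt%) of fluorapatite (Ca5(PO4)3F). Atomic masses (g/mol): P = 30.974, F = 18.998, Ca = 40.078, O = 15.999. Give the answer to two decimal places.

38.07 wt%

Formula mass = 5×40.078 + 3×30.974 + 12×15.999 + 1×18.998 = 504.298 g/mol, of which 191.988 g is O.
So O makes up 191.988/504.298 = 0.3807 of the mass, i.e. 38.07%.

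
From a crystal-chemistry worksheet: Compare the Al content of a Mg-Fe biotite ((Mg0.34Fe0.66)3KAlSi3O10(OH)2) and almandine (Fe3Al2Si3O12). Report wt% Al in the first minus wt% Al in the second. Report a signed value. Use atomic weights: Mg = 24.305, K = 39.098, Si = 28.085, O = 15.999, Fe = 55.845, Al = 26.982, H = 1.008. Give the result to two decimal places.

-5.22 percentage points

First mineral: 26.982 g Al in 479.703 g formula = 5.62 wt% Al.
Second mineral: 53.964 g Al in 497.742 g formula = 10.84 wt% Al.
5.62% − 10.84% gives a difference of -5.22 percentage points.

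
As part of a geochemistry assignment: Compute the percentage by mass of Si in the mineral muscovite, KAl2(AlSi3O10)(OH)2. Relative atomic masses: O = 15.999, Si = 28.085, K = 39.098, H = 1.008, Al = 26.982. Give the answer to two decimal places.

21.15 mass %

M(KAl2(AlSi3O10)(OH)2) = 398.303 g/mol.
Si contributes 3 × 28.085 = 84.255 g per mole.
84.255/398.303 = 0.2115 → 21.15%.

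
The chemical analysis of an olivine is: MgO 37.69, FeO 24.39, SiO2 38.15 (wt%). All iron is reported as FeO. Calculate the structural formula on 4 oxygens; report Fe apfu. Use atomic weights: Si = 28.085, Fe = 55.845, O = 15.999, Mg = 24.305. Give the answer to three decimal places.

0.534 Fe apfu

37.69 wt% MgO ÷ 40.304 g/mol = 0.93514 mol, giving 0.93514 Mg and 0.93514 O.
24.39 wt% FeO ÷ 71.844 g/mol = 0.33949 mol, giving 0.33949 Fe and 0.33949 O.
38.15 wt% SiO2 ÷ 60.083 g/mol = 0.63495 mol, giving 0.63495 Si and 1.26990 O.
Oxygen sums to 2.54453; scaling by 4/2.54453 = 1.57200 puts the formula on 4 O.
Fe: 0.33949 × 1.57200 = 0.534 atoms per formula unit.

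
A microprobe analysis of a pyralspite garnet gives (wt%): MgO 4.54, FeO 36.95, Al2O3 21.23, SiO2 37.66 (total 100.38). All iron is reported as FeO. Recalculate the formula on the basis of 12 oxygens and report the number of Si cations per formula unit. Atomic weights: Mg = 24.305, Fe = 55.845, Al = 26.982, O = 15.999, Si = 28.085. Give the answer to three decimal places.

3.002 Si apfu

MgO (M=40.304): mol = 0.11264; Mg = 0.11264, O = 0.11264.
FeO (M=71.844): mol = 0.51431; Fe = 0.51431, O = 0.51431.
Al2O3 (M=101.961): mol = 0.20822; Al = 0.41644, O = 0.62466.
SiO2 (M=60.083): mol = 0.62680; Si = 0.62680, O = 1.25360.
ΣO = 2.50521; factor = 12/ΣO = 4.79002.
Si apfu = 0.62680 × 4.79002 = 3.002.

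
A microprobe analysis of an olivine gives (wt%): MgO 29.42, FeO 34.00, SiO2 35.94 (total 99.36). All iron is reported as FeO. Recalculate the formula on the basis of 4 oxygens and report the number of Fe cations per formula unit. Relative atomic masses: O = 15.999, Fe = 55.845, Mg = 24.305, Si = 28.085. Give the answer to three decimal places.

0.789 Fe apfu

MgO: 29.42/40.304 = 0.72995 mol → 0.72995 mol Mg, 0.72995 mol O.
FeO: 34.00/71.844 = 0.47325 mol → 0.47325 mol Fe, 0.47325 mol O.
SiO2: 35.94/60.083 = 0.59817 mol → 0.59817 mol Si, 1.19634 mol O.
Total oxygen = 2.39954 mol. Normalization factor = 4/2.39954 = 1.66699.
Fe per 4 O = 0.47325 × 1.66699 = 0.789.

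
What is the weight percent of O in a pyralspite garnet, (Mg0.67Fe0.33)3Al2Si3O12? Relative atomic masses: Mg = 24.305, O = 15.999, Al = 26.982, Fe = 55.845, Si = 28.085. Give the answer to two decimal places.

44.20 mass %

M((Mg0.67Fe0.33)3Al2Si3O12) = 434.347 g/mol.
O contributes 12 × 15.999 = 191.988 g per mole.
191.988/434.347 = 0.4420 → 44.20%.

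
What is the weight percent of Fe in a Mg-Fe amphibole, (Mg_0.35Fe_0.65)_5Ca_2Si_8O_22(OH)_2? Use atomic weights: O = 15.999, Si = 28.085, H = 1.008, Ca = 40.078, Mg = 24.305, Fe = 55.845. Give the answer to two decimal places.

Formula mass = 1.75*24.305 + 3.25*55.845 + 2*40.078 + 8*28.085 + 24*15.999 + 2*1.008 = 914.858 g/mol, of which 181.496 g is Fe.
So Fe makes up 181.496/914.858 = 0.1984 of the mass, i.e. 19.84%.

19.84 wt%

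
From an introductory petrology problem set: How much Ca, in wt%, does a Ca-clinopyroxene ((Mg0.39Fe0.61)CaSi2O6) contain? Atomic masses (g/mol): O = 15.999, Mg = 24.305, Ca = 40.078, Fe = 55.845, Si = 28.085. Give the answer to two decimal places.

M((Mg0.39Fe0.61)CaSi2O6) = 235.786 g/mol.
Ca contributes 1 × 40.078 = 40.078 g per mole.
40.078/235.786 = 0.1700 → 17.00%.

17.00 wt%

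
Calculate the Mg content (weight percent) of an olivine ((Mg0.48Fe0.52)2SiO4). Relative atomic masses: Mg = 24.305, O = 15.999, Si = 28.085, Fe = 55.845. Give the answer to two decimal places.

M((Mg0.48Fe0.52)2SiO4) = 173.493 g/mol.
Mg contributes 0.96 × 24.305 = 23.333 g per mole.
23.333/173.493 = 0.1345 → 13.45%.

13.45 weight percent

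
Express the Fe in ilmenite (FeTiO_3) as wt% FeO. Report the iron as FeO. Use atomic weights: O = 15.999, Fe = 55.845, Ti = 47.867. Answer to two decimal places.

Molar mass of FeTiO_3 = 1*55.845 + 1*47.867 + 3*15.999 = 151.709 g/mol.
Each formula unit contains 1 Fe, equivalent to 1/1 = 1.0000 mol FeO.
M(FeO) = 1×55.845 + 1×15.999 = 71.844 g/mol.
Mass of FeO per formula unit = 1.0000 × 71.844 = 71.844 g.
FeO wt% = 71.844 / 151.709 × 100 = 47.36%.

47.36 wt%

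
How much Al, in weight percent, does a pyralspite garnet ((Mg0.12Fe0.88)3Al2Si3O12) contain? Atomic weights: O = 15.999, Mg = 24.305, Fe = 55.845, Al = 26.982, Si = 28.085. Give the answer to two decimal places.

Molar mass of (Mg0.12Fe0.88)3Al2Si3O12: 0.36*24.305 + 2.64*55.845 + 2*26.982 + 3*28.085 + 12*15.999 = 486.388 g/mol.
Mass of Al per formula unit: 2 × 26.982 = 53.964 g.
Weight fraction Al = 53.964 / 486.388 = 0.1109.

11.09 weight percent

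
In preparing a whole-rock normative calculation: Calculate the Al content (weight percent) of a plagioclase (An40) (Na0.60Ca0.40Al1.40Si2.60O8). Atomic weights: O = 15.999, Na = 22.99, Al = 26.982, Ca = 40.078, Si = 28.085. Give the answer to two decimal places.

Formula mass = 0.60×22.99 + 0.40×40.078 + 1.40×26.982 + 2.60×28.085 + 8×15.999 = 268.613 g/mol, of which 37.775 g is Al.
So Al makes up 37.775/268.613 = 0.1406 of the mass, i.e. 14.06%.

14.06 weight percent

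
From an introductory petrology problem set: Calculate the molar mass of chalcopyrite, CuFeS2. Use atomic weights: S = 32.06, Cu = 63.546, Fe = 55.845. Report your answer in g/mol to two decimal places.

M = 1·63.546 + 1·55.845 + 2·32.06

183.51 g/mol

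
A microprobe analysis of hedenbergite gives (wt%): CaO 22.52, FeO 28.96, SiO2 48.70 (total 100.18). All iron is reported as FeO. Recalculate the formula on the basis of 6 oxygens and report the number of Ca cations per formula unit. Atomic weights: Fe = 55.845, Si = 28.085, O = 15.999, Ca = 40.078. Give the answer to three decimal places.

0.993 Ca apfu

CaO (M=56.077): mol = 0.40159; Ca = 0.40159, O = 0.40159.
FeO (M=71.844): mol = 0.40310; Fe = 0.40310, O = 0.40310.
SiO2 (M=60.083): mol = 0.81055; Si = 0.81055, O = 1.62110.
ΣO = 2.42579; factor = 6/ΣO = 2.47342.
Ca apfu = 0.40159 × 2.47342 = 0.993.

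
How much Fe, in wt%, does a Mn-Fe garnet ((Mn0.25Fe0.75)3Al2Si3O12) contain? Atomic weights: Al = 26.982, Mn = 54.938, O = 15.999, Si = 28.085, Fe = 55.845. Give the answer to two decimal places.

25.28 wt%

M((Mn0.25Fe0.75)3Al2Si3O12) = 497.062 g/mol.
Fe contributes 2.25 × 55.845 = 125.651 g per mole.
125.651/497.062 = 0.2528 → 25.28%.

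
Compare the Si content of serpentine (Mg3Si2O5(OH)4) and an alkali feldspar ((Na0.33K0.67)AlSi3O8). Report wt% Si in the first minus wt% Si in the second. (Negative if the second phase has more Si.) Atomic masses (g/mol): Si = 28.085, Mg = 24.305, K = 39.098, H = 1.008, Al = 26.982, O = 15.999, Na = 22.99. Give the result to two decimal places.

Si in Mg3Si2O5(OH)4: molar mass 277.108 g/mol; 2×28.085 = 56.170 g → 20.27 wt%.
Si in (Na0.33K0.67)AlSi3O8: molar mass 273.011 g/mol; 3×28.085 = 84.255 g → 30.86 wt%.
Difference = 20.27 − 30.86 = -10.59 percentage points.

-10.59 percentage points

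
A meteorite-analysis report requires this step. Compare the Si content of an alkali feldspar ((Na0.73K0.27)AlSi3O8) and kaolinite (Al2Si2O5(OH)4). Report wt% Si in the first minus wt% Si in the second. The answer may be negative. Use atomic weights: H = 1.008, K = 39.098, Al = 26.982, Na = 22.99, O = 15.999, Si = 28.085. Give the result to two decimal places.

9.85 percentage points

Si in (Na0.73K0.27)AlSi3O8: molar mass 266.568 g/mol; 3×28.085 = 84.255 g → 31.61 wt%.
Si in Al2Si2O5(OH)4: molar mass 258.157 g/mol; 2×28.085 = 56.170 g → 21.76 wt%.
Difference = 31.61 − 21.76 = 9.85 percentage points.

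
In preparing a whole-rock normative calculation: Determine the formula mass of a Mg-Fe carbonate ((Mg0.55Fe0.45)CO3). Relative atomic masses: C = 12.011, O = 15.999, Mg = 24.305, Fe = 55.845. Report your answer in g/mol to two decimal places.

98.51 g/mol

M = 0.55*24.305 + 0.45*55.845 + 1*12.011 + 3*15.999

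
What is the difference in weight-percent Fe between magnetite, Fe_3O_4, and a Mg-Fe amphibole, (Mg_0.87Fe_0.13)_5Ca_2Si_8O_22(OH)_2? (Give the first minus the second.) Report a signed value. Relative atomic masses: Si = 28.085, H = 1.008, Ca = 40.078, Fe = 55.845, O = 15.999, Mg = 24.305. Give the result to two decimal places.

68.00 percentage points

M(Fe_3O_4) = 231.531 g/mol, so wt% Fe = 167.535/231.531 × 100 = 72.36%.
M((Mg_0.87Fe_0.13)_5Ca_2Si_8O_22(OH)_2) = 832.854 g/mol, so wt% Fe = 36.299/832.854 × 100 = 4.36%.
72.36 − 4.36 = 68.00 pp.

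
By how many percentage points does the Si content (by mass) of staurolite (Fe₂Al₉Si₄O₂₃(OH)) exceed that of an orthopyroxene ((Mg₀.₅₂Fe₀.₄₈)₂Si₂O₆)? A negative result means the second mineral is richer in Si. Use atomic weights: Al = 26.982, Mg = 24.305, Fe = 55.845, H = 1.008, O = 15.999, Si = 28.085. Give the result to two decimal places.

-11.12 percentage points

First mineral: 112.340 g Si in 851.852 g formula = 13.19 wt% Si.
Second mineral: 56.170 g Si in 231.052 g formula = 24.31 wt% Si.
13.19% − 24.31% gives a difference of -11.12 percentage points.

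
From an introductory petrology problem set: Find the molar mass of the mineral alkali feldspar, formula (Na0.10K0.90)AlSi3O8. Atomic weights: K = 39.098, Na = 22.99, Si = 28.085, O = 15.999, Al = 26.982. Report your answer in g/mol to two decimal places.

276.72 g/mol

The formula mass is the sum 0.10×22.99 + 0.90×39.098 + 1×26.982 + 3×28.085 + 8×15.999.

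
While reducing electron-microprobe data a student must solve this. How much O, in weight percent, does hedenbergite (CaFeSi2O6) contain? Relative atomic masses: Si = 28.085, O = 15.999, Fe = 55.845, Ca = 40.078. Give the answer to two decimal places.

Molar mass of CaFeSi2O6: 1×40.078 + 1×55.845 + 2×28.085 + 6×15.999 = 248.087 g/mol.
Mass of O per formula unit: 6 × 15.999 = 95.994 g.
Weight fraction O = 95.994 / 248.087 = 0.3869.

38.69 weight percent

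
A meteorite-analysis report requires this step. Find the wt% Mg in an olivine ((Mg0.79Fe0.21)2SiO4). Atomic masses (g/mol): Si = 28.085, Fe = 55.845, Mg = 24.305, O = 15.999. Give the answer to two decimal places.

Molar mass of (Mg0.79Fe0.21)2SiO4: 1.58·24.305 + 0.42·55.845 + 1·28.085 + 4·15.999 = 153.938 g/mol.
Mass of Mg per formula unit: 1.58 × 24.305 = 38.402 g.
Weight fraction Mg = 38.402 / 153.938 = 0.2495.

24.95 weight percent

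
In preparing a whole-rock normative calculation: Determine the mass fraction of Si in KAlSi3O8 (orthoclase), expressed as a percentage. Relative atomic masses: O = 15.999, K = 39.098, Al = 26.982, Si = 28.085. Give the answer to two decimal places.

M(KAlSi3O8) = 278.327 g/mol.
Si contributes 3 × 28.085 = 84.255 g per mole.
84.255/278.327 = 0.3027 → 30.27%.

30.27 wt%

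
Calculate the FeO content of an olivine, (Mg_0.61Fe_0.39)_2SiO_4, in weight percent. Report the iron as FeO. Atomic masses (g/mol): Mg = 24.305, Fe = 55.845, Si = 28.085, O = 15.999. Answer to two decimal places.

Molar mass of (Mg_0.61Fe_0.39)_2SiO_4 = 1.22*24.305 + 0.78*55.845 + 1*28.085 + 4*15.999 = 165.292 g/mol.
Each formula unit contains 0.78 Fe, equivalent to 0.78/1 = 0.7800 mol FeO.
M(FeO) = 1×55.845 + 1×15.999 = 71.844 g/mol.
Mass of FeO per formula unit = 0.7800 × 71.844 = 56.038 g.
FeO wt% = 56.038 / 165.292 × 100 = 33.90%.

33.90 wt%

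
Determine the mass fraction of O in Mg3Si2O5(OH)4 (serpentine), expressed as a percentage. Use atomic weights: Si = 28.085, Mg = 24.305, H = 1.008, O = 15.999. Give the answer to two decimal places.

M(Mg3Si2O5(OH)4) = 277.108 g/mol.
O contributes 9 × 15.999 = 143.991 g per mole.
143.991/277.108 = 0.5196 → 51.96%.

51.96 weight percent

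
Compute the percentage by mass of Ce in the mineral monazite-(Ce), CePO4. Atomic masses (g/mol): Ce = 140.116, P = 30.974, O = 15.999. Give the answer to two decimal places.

59.60 wt%

M(CePO4) = 235.086 g/mol.
Ce contributes 1 × 140.116 = 140.116 g per mole.
140.116/235.086 = 0.5960 → 59.60%.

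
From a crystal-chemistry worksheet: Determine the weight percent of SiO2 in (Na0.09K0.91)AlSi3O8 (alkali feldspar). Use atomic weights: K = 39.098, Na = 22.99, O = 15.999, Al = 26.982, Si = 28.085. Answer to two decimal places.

M((Na0.09K0.91)AlSi3O8) = 276.877 g/mol; M(SiO2) = 60.083 g/mol.
Moles SiO2 per formula unit = 3 Si ÷ 1 = 3.0000.
SiO2 fraction = (3.0000 × 60.083) / 276.877 = 180.249/276.877 = 0.6510.

65.10 wt%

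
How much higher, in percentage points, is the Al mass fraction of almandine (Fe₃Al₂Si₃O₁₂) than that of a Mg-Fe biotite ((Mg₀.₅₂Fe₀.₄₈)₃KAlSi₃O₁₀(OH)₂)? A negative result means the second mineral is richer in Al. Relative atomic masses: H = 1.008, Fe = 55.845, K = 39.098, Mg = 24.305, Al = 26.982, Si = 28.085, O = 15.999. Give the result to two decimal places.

Al in Fe₃Al₂Si₃O₁₂: molar mass 497.742 g/mol; 2×26.982 = 53.964 g → 10.84 wt%.
Al in (Mg₀.₅₂Fe₀.₄₈)₃KAlSi₃O₁₀(OH)₂: molar mass 462.672 g/mol; 1×26.982 = 26.982 g → 5.83 wt%.
Difference = 10.84 − 5.83 = 5.01 percentage points.

5.01 percentage points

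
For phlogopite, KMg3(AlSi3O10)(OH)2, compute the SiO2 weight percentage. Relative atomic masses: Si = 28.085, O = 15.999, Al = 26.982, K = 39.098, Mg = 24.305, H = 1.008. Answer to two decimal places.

43.20 wt%

Formula mass = 417.254 g/mol.
3 Si → 3.0000 mol SiO2 per formula unit; M(SiO2) = 60.083, so SiO2 mass = 180.249 g.
180.249/417.254 × 100 = 43.20 wt%.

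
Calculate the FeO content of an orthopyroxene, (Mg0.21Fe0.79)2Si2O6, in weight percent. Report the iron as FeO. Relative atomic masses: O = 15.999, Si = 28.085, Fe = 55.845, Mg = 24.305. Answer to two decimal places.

45.30 wt%

M((Mg0.21Fe0.79)2Si2O6) = 250.607 g/mol; M(FeO) = 71.844 g/mol.
Moles FeO per formula unit = 1.58 Fe ÷ 1 = 1.5800.
FeO fraction = (1.5800 × 71.844) / 250.607 = 113.514/250.607 = 0.4530.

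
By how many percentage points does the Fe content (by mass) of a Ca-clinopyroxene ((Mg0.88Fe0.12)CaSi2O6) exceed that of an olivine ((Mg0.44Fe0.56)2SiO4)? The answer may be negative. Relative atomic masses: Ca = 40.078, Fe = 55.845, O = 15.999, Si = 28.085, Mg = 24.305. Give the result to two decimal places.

-32.49 percentage points

First mineral: 6.701 g Fe in 220.332 g formula = 3.04 wt% Fe.
Second mineral: 62.546 g Fe in 176.016 g formula = 35.53 wt% Fe.
3.04% − 35.53% gives a difference of -32.49 percentage points.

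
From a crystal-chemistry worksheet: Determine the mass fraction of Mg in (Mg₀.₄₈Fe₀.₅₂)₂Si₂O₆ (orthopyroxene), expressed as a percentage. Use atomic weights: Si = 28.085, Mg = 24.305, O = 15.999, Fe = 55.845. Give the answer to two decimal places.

Molar mass of (Mg₀.₄₈Fe₀.₅₂)₂Si₂O₆: 0.96·24.305 + 1.04·55.845 + 2·28.085 + 6·15.999 = 233.576 g/mol.
Mass of Mg per formula unit: 0.96 × 24.305 = 23.333 g.
Weight fraction Mg = 23.333 / 233.576 = 0.0999.

9.99 weight percent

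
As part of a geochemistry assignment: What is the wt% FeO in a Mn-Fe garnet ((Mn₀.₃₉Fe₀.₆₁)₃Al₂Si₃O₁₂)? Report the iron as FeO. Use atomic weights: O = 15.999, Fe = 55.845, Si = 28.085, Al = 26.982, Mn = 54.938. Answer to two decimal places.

M((Mn₀.₃₉Fe₀.₆₁)₃Al₂Si₃O₁₂) = 496.681 g/mol; M(FeO) = 71.844 g/mol.
Moles FeO per formula unit = 1.83 Fe ÷ 1 = 1.8300.
FeO fraction = (1.8300 × 71.844) / 496.681 = 131.475/496.681 = 0.2647.

26.47 wt%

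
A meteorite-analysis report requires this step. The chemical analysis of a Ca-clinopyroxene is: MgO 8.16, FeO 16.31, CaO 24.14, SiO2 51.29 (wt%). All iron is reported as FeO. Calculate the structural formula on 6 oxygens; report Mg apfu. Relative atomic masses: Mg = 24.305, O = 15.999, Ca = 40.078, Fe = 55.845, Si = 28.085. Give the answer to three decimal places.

MgO (M=40.304): mol = 0.20246; Mg = 0.20246, O = 0.20246.
FeO (M=71.844): mol = 0.22702; Fe = 0.22702, O = 0.22702.
CaO (M=56.077): mol = 0.43048; Ca = 0.43048, O = 0.43048.
SiO2 (M=60.083): mol = 0.85365; Si = 0.85365, O = 1.70730.
ΣO = 2.56726; factor = 6/ΣO = 2.33712.
Mg apfu = 0.20246 × 2.33712 = 0.473.

0.473 Mg apfu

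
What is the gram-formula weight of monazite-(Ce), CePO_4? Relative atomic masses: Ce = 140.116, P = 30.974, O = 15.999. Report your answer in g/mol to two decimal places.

The formula mass is the sum 1·140.116 + 1·30.974 + 4·15.999.

235.09 g/mol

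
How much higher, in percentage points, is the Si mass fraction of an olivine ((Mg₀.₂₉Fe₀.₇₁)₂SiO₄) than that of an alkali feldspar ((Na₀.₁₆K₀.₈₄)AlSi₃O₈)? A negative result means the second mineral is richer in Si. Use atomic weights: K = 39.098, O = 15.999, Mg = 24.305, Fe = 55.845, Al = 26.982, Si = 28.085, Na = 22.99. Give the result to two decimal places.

M((Mg₀.₂₉Fe₀.₇₁)₂SiO₄) = 185.478 g/mol, so wt% Si = 28.085/185.478 × 100 = 15.14%.
M((Na₀.₁₆K₀.₈₄)AlSi₃O₈) = 275.750 g/mol, so wt% Si = 84.255/275.750 × 100 = 30.55%.
15.14 − 30.55 = -15.41 pp.

-15.41 percentage points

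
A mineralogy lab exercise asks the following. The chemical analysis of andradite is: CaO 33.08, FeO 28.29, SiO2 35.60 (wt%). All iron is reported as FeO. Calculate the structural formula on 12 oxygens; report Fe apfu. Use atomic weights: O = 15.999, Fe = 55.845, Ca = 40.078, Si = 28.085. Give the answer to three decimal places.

2.179 Fe apfu

33.08 wt% CaO ÷ 56.077 g/mol = 0.58990 mol, giving 0.58990 Ca and 0.58990 O.
28.29 wt% FeO ÷ 71.844 g/mol = 0.39377 mol, giving 0.39377 Fe and 0.39377 O.
35.60 wt% SiO2 ÷ 60.083 g/mol = 0.59251 mol, giving 0.59251 Si and 1.18502 O.
Oxygen sums to 2.16869; scaling by 12/2.16869 = 5.53329 puts the formula on 12 O.
Fe: 0.39377 × 5.53329 = 2.179 atoms per formula unit.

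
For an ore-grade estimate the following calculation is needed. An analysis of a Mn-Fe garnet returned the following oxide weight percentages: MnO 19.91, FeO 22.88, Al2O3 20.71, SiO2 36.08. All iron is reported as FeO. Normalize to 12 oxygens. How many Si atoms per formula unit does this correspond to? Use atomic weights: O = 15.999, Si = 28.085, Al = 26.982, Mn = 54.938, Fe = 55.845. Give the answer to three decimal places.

19.91 wt% MnO ÷ 70.937 g/mol = 0.28067 mol, giving 0.28067 Mn and 0.28067 O.
22.88 wt% FeO ÷ 71.844 g/mol = 0.31847 mol, giving 0.31847 Fe and 0.31847 O.
20.71 wt% Al2O3 ÷ 101.961 g/mol = 0.20312 mol, giving 0.40624 Al and 0.60936 O.
36.08 wt% SiO2 ÷ 60.083 g/mol = 0.60050 mol, giving 0.60050 Si and 1.20100 O.
Oxygen sums to 2.40950; scaling by 12/2.40950 = 4.98029 puts the formula on 12 O.
Si: 0.60050 × 4.98029 = 2.991 atoms per formula unit.

2.991 Si apfu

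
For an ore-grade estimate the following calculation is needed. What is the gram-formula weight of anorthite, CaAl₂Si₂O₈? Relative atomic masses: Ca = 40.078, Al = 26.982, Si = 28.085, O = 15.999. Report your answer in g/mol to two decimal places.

M = 1×40.078 + 2×26.982 + 2×28.085 + 8×15.999

278.20 g/mol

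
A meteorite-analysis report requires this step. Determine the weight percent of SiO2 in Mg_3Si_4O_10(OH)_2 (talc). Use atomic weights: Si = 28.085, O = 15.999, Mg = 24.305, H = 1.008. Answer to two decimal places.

63.37 wt%

Molar mass of Mg_3Si_4O_10(OH)_2 = 3·24.305 + 4·28.085 + 12·15.999 + 2·1.008 = 379.259 g/mol.
Each formula unit contains 4 Si, equivalent to 4/1 = 4.0000 mol SiO2.
M(SiO2) = 1×28.085 + 2×15.999 = 60.083 g/mol.
Mass of SiO2 per formula unit = 4.0000 × 60.083 = 240.332 g.
SiO2 wt% = 240.332 / 379.259 × 100 = 63.37%.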